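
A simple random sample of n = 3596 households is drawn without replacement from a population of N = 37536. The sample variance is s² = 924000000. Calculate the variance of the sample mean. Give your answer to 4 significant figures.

232300

Under SRS without replacement, Var(ȳ) = (1 − f)·s²/n with f = n/N = 3596/37536 = 0.09580136.
Var(ȳ) = (1 − 0.09580136)·924000000/3596 = 0.90419864·256952.17 = 232335.8.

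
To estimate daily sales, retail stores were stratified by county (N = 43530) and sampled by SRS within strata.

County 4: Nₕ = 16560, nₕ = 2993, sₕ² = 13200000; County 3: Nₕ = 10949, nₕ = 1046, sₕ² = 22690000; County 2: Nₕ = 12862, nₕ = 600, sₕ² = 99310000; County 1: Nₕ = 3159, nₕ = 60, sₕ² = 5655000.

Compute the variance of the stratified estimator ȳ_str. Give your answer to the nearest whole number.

16027

Var(ȳ_str) = Σₕ Wₕ²(1 − fₕ)sₕ²/nₕ with Wₕ = Nₕ/N, N = 43530.
County 4: Wₕ = 0.38042729; term = 0.38042729²·(1 − 0.18073671)·13200000/2993 = 522.91854.
County 3: Wₕ = 0.25152768; term = 0.25152768²·(1 − 0.09553384)·22690000/1046 = 1241.2713.
County 2: Wₕ = 0.29547439; term = 0.29547439²·(1 − 0.04664904)·99310000/600 = 13776.351.
County 1: Wₕ = 0.07257064; term = 0.07257064²·(1 − 0.01899335)·5655000/60 = 486.93975.
Sum = 16027.481.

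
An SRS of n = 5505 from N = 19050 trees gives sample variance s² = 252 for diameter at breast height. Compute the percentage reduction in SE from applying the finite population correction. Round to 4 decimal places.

f = n/N = 5505/19050 = 0.28897638.
SE_no-fpc = √(s²/n) = 0.21395459; SE_fpc = √((1−f)s²/n) = 0.18041125.
Ratio = √(1−f) = 0.84322217. Reduction = 100·(1 − 0.84322217) = 15.6778%.

15.6778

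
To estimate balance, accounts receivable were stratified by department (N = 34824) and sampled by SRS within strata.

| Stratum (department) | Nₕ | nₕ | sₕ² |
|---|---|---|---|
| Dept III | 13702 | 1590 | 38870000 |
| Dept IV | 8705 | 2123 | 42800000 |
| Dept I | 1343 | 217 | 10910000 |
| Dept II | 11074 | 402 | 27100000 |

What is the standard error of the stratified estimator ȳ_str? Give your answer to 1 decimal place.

Var(ȳ_str) = Σₕ Wₕ²(1 − fₕ)sₕ²/nₕ with Wₕ = Nₕ/N, N = 34824.
Dept III: Wₕ = 0.39346428; term = 0.39346428²·(1 − 0.11604145)·38870000/1590 = 3345.4915.
Dept IV: Wₕ = 0.24997128; term = 0.24997128²·(1 − 0.24388283)·42800000/2123 = 952.49591.
Dept I: Wₕ = 0.03856536; term = 0.03856536²·(1 − 0.16157856)·10910000/217 = 62.693442.
Dept II: Wₕ = 0.31799908; term = 0.31799908²·(1 − 0.03630125)·27100000/402 = 6569.5597.
Sum = 10930.241.
SE = √(10930.241) = 104.5.

104.5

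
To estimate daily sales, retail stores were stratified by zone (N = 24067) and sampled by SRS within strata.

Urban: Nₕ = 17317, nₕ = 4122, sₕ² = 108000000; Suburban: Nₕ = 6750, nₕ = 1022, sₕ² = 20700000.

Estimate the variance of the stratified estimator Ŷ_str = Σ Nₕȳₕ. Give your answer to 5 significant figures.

Var(Ŷ_str) = Σₕ Nₕ²(1 − fₕ)sₕ²/nₕ.
Urban: 17317²·(1 − 4122/17317)·108000000/4122 = 5.9868423 × 10^12.
Suburban: 6750²·(1 − 1022/6750)·20700000/1022 = 7.8311624 × 10^11.
Sum = 6.7699585 × 10^12.

6.7700 × 10^12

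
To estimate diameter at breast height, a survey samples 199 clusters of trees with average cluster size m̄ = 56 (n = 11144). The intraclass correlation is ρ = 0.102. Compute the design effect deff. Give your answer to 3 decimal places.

deff = 1 + (56 − 1)·0.102 = 1 + 5.61 = 6.61.

6.610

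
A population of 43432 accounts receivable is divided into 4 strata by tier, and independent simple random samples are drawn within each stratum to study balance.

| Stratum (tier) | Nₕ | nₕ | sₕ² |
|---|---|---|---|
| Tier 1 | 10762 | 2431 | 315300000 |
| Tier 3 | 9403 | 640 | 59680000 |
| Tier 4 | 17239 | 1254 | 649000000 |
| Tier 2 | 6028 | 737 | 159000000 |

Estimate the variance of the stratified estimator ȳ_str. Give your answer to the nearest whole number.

89491

Var(ȳ_str) = Σₕ Wₕ²(1 − fₕ)sₕ²/nₕ with Wₕ = Nₕ/N, N = 43432.
Tier 1: Wₕ = 0.24778965; term = 0.24778965²·(1 − 0.22588738)·315300000/2431 = 6164.6649.
Tier 3: Wₕ = 0.21649936; term = 0.21649936²·(1 − 0.06806338)·59680000/640 = 4073.3191.
Tier 4: Wₕ = 0.39691932; term = 0.39691932²·(1 − 0.07274204)·649000000/1254 = 75605.295.
Tier 2: Wₕ = 0.13879167; term = 0.13879167²·(1 − 0.12226277)·159000000/737 = 3647.7157.
Sum = 89490.995.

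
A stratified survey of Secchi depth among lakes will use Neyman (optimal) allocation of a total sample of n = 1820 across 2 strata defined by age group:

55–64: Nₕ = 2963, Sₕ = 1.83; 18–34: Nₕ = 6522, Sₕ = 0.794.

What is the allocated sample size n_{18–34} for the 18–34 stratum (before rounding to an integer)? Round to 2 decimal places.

Neyman allocation: nₕ = n·NₕSₕ / Σⱼ NⱼSⱼ.
Σ NⱼSⱼ = 2963·1.83 + 6522·0.794 = 10600.758.
n_{18–34} = 1820·6522·0.794 / 10600.758 = 889.07.

889.07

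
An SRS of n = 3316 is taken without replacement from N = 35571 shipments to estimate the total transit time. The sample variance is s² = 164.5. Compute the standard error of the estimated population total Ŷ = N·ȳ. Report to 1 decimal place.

Var(Ŷ) = N²·Var(ȳ) = N²·(1 − n/N)·s²/n.
f = 3316/35571 = 0.09322201; Var(ȳ) = 0.90677799·164.5/3316 = 0.044983408.
Var(Ŷ) = 35571² · 0.044983408 = 5.6917328 × 10^7.
SE(Ŷ) = √(5.6917328 × 10^7) = 7544.4.

7544.4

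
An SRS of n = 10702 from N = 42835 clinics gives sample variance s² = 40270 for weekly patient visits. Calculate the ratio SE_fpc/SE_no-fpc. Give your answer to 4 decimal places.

f = n/N = 10702/42835 = 0.24984242.
SE_no-fpc = √(s²/n) = 1.9398062; SE_fpc = √((1−f)s²/n) = 1.6800979.
Ratio = √(1−f) = 0.86611638.

0.8661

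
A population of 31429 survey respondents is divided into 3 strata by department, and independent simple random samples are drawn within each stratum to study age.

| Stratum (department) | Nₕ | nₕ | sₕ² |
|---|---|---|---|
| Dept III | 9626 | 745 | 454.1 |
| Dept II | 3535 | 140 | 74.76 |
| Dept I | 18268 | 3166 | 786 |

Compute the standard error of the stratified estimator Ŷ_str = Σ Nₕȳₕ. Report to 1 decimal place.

Var(Ŷ_str) = Σₕ Nₕ²(1 − fₕ)sₕ²/nₕ.
Dept III: 9626²·(1 − 745/9626)·454.1/745 = 5.2107826 × 10^7.
Dept II: 3535²·(1 − 140/3535)·74.76/140 = 6.4087076 × 10^6.
Dept I: 18268²·(1 − 3166/18268)·786/3166 = 6.8491567 × 10^7.
Sum = 1.270081 × 10^8.
SE = √(1.270081 × 10^8) = 11269.8.

11269.8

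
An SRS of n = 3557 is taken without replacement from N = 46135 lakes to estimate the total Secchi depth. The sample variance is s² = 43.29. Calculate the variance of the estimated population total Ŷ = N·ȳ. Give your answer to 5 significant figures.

Var(Ŷ) = N²·Var(ȳ) = N²·(1 − n/N)·s²/n.
f = 3557/46135 = 0.07709982; Var(ȳ) = 0.92290018·43.29/3557 = 0.011232035.
Var(Ŷ) = 46135² · 0.011232035 = 2.3906693 × 10^7.

2.3907 × 10^7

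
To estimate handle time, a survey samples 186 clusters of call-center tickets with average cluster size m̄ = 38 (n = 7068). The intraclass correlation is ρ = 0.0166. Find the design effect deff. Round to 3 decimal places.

deff = 1 + (38 − 1)·0.0166 = 1 + 0.6142 = 1.6142.

1.614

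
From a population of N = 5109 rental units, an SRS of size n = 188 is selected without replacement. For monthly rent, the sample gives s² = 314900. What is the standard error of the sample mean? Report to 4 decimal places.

Under SRS without replacement, Var(ȳ) = (1 − f)·s²/n with f = n/N = 188/5109 = 0.03679781.
Var(ȳ) = (1 − 0.03679781)·314900/188 = 0.96320219·1675 = 1613.3637.
SE(ȳ) = √(1613.3637) = 40.1667.

40.1667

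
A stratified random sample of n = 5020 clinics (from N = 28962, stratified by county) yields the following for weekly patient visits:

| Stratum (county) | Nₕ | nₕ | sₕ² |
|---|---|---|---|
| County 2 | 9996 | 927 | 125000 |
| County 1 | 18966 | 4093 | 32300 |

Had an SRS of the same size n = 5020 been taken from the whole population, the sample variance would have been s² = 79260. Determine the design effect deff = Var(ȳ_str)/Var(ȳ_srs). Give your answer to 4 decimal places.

Var(ȳ_str) = Σ Wₕ²(1−fₕ)sₕ²/nₕ with Wₕ = Nₕ/28962:
  County 2: (9996/28962)²·(1−927/9996)·125000/927 = 14.573331
  County 1: (18966/28962)²·(1−4093/18966)·32300/4093 = 2.65386
  → Var(ȳ_str) = 17.227191.
Var(ȳ_srs) = (1 − 5020/28962)·79260/5020 = 13.052155.
deff = 17.227191 / 13.052155 = 1.3199.

1.3199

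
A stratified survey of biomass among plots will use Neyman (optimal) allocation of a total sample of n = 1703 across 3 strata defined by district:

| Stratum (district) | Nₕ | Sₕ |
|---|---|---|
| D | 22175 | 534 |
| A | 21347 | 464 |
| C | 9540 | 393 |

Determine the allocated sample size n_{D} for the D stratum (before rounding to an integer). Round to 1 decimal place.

Neyman allocation: nₕ = n·NₕSₕ / Σⱼ NⱼSⱼ.
Σ NⱼSⱼ = 22175·534 + 21347·464 + 9540·393 = 2.5495678 × 10^7.
n_{D} = 1703·22175·534 / (2.5495678 × 10^7) = 791.0.

791.0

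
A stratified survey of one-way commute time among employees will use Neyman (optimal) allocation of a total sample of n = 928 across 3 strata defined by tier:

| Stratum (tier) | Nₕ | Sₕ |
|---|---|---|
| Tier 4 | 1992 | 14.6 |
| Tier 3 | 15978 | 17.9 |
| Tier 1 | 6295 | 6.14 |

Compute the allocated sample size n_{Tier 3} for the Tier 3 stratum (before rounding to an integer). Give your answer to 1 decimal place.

750.3

Neyman allocation: nₕ = n·NₕSₕ / Σⱼ NⱼSⱼ.
Σ NⱼSⱼ = 1992·14.6 + 15978·17.9 + 6295·6.14 = 353740.7.
n_{Tier 3} = 928·15978·17.9 / 353740.7 = 750.3.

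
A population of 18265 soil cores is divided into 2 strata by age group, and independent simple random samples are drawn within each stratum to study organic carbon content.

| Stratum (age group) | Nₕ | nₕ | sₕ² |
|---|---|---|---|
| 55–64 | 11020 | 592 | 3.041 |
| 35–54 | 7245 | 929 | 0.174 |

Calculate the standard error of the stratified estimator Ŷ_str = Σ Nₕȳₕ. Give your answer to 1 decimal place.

Var(Ŷ_str) = Σₕ Nₕ²(1 − fₕ)sₕ²/nₕ.
55–64: 11020²·(1 − 592/11020)·3.041/592 = 590306.18.
35–54: 7245²·(1 − 929/7245)·0.174/929 = 8570.6556.
Sum = 598876.84.
SE = √(598876.84) = 773.9.

773.9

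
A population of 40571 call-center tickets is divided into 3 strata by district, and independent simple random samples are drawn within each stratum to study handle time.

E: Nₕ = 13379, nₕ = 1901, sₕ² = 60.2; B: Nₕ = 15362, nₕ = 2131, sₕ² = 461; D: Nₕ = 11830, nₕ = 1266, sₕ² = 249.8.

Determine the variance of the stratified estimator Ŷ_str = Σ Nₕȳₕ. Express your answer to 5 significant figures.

Var(Ŷ_str) = Σₕ Nₕ²(1 − fₕ)sₕ²/nₕ.
E: 13379²·(1 − 1901/13379)·60.2/1901 = 4.8629998 × 10^6.
B: 15362²·(1 − 2131/15362)·461/2131 = 4.3970146 × 10^7.
D: 11830²·(1 − 1266/11830)·249.8/1266 = 2.4658796 × 10^7.
Sum = 7.3491942 × 10^7.

7.3492 × 10^7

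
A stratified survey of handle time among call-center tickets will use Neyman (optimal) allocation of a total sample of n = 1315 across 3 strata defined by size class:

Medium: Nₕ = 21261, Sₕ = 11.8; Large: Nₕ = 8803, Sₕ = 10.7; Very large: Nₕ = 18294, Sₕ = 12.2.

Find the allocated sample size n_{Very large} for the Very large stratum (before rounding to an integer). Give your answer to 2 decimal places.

516.47

Neyman allocation: nₕ = n·NₕSₕ / Σⱼ NⱼSⱼ.
Σ NⱼSⱼ = 21261·11.8 + 8803·10.7 + 18294·12.2 = 568258.7.
n_{Very large} = 1315·18294·12.2 / 568258.7 = 516.47.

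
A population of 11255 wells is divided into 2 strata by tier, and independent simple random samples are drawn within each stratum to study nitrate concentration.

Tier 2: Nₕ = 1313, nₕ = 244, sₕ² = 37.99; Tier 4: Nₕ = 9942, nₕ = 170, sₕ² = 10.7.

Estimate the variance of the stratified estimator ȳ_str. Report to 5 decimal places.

0.05000

Var(ȳ_str) = Σₕ Wₕ²(1 − fₕ)sₕ²/nₕ with Wₕ = Nₕ/N, N = 11255.
Tier 2: Wₕ = 0.11665926; term = 0.11665926²·(1 − 0.18583397)·37.99/244 = 0.001725166.
Tier 4: Wₕ = 0.88334074; term = 0.88334074²·(1 − 0.01709918)·10.7/170 = 0.048272643.
Sum = 0.049997809.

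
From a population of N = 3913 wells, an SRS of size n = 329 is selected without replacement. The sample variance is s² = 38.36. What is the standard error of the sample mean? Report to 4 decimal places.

Under SRS without replacement, Var(ȳ) = (1 − f)·s²/n with f = n/N = 329/3913 = 0.08407871.
Var(ȳ) = (1 − 0.08407871)·38.36/329 = 0.91592129·0.11659574 = 0.10679252.
SE(ȳ) = √(0.10679252) = 0.3268.

0.3268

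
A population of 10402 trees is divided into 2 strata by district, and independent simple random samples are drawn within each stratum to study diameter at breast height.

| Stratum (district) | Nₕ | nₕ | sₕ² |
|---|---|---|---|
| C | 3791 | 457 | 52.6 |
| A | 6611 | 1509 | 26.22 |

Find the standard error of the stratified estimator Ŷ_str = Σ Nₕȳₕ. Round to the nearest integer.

Var(Ŷ_str) = Σₕ Nₕ²(1 − fₕ)sₕ²/nₕ.
C: 3791²·(1 − 457/3791)·52.6/457 = 1.4547519 × 10^6.
A: 6611²·(1 − 1509/6611)·26.22/1509 = 586072.12.
Sum = 2.040824 × 10^6.
SE = √(2.040824 × 10^6) = 1429.

1429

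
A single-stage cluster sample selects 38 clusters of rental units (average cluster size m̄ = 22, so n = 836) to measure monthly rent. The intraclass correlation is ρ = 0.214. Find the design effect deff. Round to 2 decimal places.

5.49

deff = 1 + (22 − 1)·0.214 = 1 + 4.494 = 5.494.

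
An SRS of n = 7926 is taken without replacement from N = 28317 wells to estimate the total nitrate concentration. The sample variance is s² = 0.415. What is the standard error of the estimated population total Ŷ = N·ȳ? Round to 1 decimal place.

173.9

Var(Ŷ) = N²·Var(ȳ) = N²·(1 − n/N)·s²/n.
f = 7926/28317 = 0.27990253; Var(ȳ) = 0.72009747·0.415/7926 = 3.7703816 × 10^-5.
Var(Ŷ) = 28317² · (3.7703816 × 10^-5) = 30232.899.
SE(Ŷ) = √(30232.899) = 173.9.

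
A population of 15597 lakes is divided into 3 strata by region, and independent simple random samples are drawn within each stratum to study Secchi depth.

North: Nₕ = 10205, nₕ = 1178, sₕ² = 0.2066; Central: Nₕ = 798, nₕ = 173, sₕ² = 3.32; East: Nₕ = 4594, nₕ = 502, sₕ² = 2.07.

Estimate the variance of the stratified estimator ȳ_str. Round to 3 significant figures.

Var(ȳ_str) = Σₕ Wₕ²(1 − fₕ)sₕ²/nₕ with Wₕ = Nₕ/N, N = 15597.
North: Wₕ = 0.65429249; term = 0.65429249²·(1 − 0.11543361)·0.2066/1178 = 6.6413954 × 10^-5.
Central: Wₕ = 0.05116369; term = 0.05116369²·(1 − 0.21679198)·3.32/173 = 3.9345289 × 10^-5.
East: Wₕ = 0.29454382; term = 0.29454382²·(1 − 0.10927296)·2.07/502 = 3.1864793 × 10^-4.
Sum = 4.2440717 × 10^-4.

4.24 × 10^-4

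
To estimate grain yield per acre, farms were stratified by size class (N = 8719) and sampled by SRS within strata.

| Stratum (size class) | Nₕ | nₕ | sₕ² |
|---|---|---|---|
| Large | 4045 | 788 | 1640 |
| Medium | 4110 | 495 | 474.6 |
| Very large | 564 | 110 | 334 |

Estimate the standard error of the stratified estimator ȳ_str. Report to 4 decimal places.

Var(ȳ_str) = Σₕ Wₕ²(1 − fₕ)sₕ²/nₕ with Wₕ = Nₕ/N, N = 8719.
Large: Wₕ = 0.46392935; term = 0.46392935²·(1 − 0.19480841)·1640/788 = 0.36067875.
Medium: Wₕ = 0.47138433; term = 0.47138433²·(1 − 0.12043796)·474.6/495 = 0.18738693.
Very large: Wₕ = 0.06468632; term = 0.06468632²·(1 − 0.19503546)·334/110 = 0.010227168.
Sum = 0.55829285.
SE = √(0.55829285) = 0.7472.

0.7472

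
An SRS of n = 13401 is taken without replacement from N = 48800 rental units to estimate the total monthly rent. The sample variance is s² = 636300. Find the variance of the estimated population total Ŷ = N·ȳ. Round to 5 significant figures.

Var(Ŷ) = N²·Var(ȳ) = N²·(1 − n/N)·s²/n.
f = 13401/48800 = 0.27461066; Var(ȳ) = 0.72538934·636300/13401 = 34.442597.
Var(Ŷ) = 48800² · 34.442597 = 8.2022978 × 10^10.

8.2023 × 10^10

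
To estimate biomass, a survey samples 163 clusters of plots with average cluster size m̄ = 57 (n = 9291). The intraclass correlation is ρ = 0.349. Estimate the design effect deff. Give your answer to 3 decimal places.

20.544

deff = 1 + (57 − 1)·0.349 = 1 + 19.544 = 20.544.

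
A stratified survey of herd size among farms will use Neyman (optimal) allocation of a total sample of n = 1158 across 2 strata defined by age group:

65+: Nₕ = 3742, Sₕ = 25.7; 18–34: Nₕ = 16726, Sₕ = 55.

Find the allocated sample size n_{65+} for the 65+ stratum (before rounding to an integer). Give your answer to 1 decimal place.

Neyman allocation: nₕ = n·NₕSₕ / Σⱼ NⱼSⱼ.
Σ NⱼSⱼ = 3742·25.7 + 16726·55 = 1.0160994 × 10^6.
n_{65+} = 1158·3742·25.7 / (1.0160994 × 10^6) = 109.6.

109.6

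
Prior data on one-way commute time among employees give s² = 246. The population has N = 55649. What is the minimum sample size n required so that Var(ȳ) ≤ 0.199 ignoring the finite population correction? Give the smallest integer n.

1237

Without fpc, n₀ = s²/D = 246/0.199 = 1236.1809.
Rounding up, n = 1237.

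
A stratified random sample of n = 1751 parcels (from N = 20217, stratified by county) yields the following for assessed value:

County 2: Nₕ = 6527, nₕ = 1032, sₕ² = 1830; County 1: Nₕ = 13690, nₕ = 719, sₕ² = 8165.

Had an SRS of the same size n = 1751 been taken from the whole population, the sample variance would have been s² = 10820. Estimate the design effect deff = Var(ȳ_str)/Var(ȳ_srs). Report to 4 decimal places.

0.9017

Var(ȳ_str) = Σ Wₕ²(1−fₕ)sₕ²/nₕ with Wₕ = Nₕ/20217:
  County 2: (6527/20217)²·(1−1032/6527)·1830/1032 = 0.15560347
  County 1: (13690/20217)²·(1−719/13690)·8165/719 = 4.9336778
  → Var(ȳ_str) = 5.0892813.
Var(ȳ_srs) = (1 − 1751/20217)·10820/1751 = 5.6441329.
deff = 5.0892813 / 5.6441329 = 0.9017.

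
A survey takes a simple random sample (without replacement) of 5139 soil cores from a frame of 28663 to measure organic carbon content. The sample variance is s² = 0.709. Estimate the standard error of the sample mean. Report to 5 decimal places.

0.01064

Under SRS without replacement, Var(ȳ) = (1 − f)·s²/n with f = n/N = 5139/28663 = 0.17929037.
Var(ȳ) = (1 − 0.17929037)·0.709/5139 = 0.82070963·1.3796458 × 10^-4 = 1.1322886 × 10^-4.
SE(ȳ) = √(1.1322886 × 10^-4) = 0.01064.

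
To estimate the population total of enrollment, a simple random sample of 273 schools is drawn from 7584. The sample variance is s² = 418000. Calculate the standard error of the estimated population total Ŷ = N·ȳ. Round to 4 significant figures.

Var(Ŷ) = N²·Var(ȳ) = N²·(1 − n/N)·s²/n.
f = 273/7584 = 0.03599684; Var(ȳ) = 0.96400316·418000/273 = 1476.0195.
Var(Ŷ) = 7584² · 1476.0195 = 8.4896296 × 10^10.
SE(Ŷ) = √(8.4896296 × 10^10) = 291400.

291400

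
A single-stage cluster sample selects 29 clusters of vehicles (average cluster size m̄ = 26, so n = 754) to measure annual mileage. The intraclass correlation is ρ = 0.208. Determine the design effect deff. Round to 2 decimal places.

6.20

deff = 1 + (26 − 1)·0.208 = 1 + 5.2 = 6.2.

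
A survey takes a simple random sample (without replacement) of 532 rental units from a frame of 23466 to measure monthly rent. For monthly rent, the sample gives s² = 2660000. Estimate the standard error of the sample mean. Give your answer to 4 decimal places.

69.9045

Under SRS without replacement, Var(ȳ) = (1 − f)·s²/n with f = n/N = 532/23466 = 0.02267110.
Var(ȳ) = (1 − 0.02267110)·2660000/532 = 0.97732890·5000 = 4886.6445.
SE(ȳ) = √(4886.6445) = 69.9045.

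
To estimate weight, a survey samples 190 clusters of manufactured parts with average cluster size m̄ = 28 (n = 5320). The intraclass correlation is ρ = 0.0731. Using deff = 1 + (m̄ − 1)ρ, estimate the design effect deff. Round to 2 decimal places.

deff = 1 + (28 − 1)·0.0731 = 1 + 1.9737 = 2.9737.

2.97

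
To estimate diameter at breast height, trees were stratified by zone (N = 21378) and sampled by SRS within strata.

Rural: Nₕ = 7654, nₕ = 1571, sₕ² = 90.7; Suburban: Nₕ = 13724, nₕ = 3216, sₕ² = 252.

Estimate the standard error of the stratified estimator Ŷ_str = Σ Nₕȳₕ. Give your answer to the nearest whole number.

Var(Ŷ_str) = Σₕ Nₕ²(1 − fₕ)sₕ²/nₕ.
Rural: 7654²·(1 − 1571/7654)·90.7/1571 = 2.6880502 × 10^6.
Suburban: 13724²·(1 − 3216/13724)·252/3216 = 1.1300178 × 10^7.
Sum = 1.3988228 × 10^7.
SE = √(1.3988228 × 10^7) = 3740.

3740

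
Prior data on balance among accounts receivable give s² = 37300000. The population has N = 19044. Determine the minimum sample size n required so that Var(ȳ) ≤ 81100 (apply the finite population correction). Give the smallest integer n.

450

Without fpc, n₀ = s²/D = 37300000/81100 = 459.9260.
With fpc, (1 − n/N)·s²/n ≤ D requires n ≥ n₀/(1 + n₀/N) = 459.9260/(1 + 459.9260/19044) = 449.0804.
Rounding up, n = 450.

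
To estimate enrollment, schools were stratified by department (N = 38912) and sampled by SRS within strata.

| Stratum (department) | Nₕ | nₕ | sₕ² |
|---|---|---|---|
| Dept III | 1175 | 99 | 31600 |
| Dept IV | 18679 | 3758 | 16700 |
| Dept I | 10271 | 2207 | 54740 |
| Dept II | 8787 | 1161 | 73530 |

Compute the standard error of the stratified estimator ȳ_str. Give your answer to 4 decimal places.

2.2900

Var(ȳ_str) = Σₕ Wₕ²(1 − fₕ)sₕ²/nₕ with Wₕ = Nₕ/N, N = 38912.
Dept III: Wₕ = 0.03019634; term = 0.03019634²·(1 − 0.08425532)·31600/99 = 0.26652314.
Dept IV: Wₕ = 0.48003187; term = 0.48003187²·(1 − 0.20118850)·16700/3758 = 0.81798274.
Dept I: Wₕ = 0.26395456; term = 0.26395456²·(1 − 0.21487684)·54740/2207 = 1.3567462.
Dept II: Wₕ = 0.22581723; term = 0.22581723²·(1 − 0.13212701)·73530/1161 = 2.8028681.
Sum = 5.2441202.
SE = √(5.2441202) = 2.2900.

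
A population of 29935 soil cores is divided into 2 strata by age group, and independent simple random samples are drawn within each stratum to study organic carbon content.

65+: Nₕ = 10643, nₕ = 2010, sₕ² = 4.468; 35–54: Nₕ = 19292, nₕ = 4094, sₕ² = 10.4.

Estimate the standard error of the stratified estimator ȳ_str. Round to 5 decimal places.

Var(ȳ_str) = Σₕ Wₕ²(1 − fₕ)sₕ²/nₕ with Wₕ = Nₕ/N, N = 29935.
65+: Wₕ = 0.35553700; term = 0.35553700²·(1 − 0.18885653)·4.468/2010 = 2.2792102 × 10^-4.
35–54: Wₕ = 0.64446300; term = 0.64446300²·(1 − 0.21221232)·10.4/4094 = 8.3117155 × 10^-4.
Sum = 0.0010590926.
SE = √(0.0010590926) = 0.03254.

0.03254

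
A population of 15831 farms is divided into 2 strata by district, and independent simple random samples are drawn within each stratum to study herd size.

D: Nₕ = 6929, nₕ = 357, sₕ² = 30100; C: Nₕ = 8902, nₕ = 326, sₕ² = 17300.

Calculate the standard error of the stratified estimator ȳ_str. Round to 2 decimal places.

Var(ȳ_str) = Σₕ Wₕ²(1 − fₕ)sₕ²/nₕ with Wₕ = Nₕ/N, N = 15831.
D: Wₕ = 0.43768555; term = 0.43768555²·(1 − 0.05152259)·30100/357 = 15.31968.
C: Wₕ = 0.56231445; term = 0.56231445²·(1 − 0.03662098)·17300/326 = 16.165315.
Sum = 31.484995.
SE = √(31.484995) = 5.61.

5.61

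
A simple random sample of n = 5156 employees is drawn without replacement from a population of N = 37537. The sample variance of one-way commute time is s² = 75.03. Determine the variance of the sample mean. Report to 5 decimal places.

0.01255

Under SRS without replacement, Var(ȳ) = (1 − f)·s²/n with f = n/N = 5156/37537 = 0.13735781.
Var(ȳ) = (1 − 0.13735781)·75.03/5156 = 0.86264219·0.014551978 = 0.01255315.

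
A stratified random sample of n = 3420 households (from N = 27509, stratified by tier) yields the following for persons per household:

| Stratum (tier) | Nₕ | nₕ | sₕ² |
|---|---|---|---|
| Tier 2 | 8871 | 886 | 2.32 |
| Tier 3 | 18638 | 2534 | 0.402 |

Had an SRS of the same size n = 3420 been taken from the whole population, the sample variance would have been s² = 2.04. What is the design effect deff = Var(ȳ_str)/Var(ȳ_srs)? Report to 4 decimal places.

Var(ȳ_str) = Σ Wₕ²(1−fₕ)sₕ²/nₕ with Wₕ = Nₕ/27509:
  Tier 2: (8871/27509)²·(1−886/8871)·2.32/886 = 2.4510499 × 10^-4
  Tier 3: (18638/27509)²·(1−2534/18638)·0.402/2534 = 6.2922056 × 10^-5
  → Var(ȳ_str) = 3.0802705 × 10^-4.
Var(ȳ_srs) = (1 − 3420/27509)·2.04/3420 = 5.2233368 × 10^-4.
deff = (3.0802705 × 10^-4) / (5.2233368 × 10^-4) = 0.5897.

0.5897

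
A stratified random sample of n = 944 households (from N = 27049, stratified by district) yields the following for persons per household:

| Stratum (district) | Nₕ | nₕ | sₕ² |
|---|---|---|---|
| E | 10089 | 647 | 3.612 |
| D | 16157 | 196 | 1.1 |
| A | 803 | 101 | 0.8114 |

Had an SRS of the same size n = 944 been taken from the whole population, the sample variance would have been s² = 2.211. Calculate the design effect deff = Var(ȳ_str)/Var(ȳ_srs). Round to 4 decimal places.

1.1994

Var(ȳ_str) = Σ Wₕ²(1−fₕ)sₕ²/nₕ with Wₕ = Nₕ/27049:
  E: (10089/27049)²·(1−647/10089)·3.612/647 = 7.2686399 × 10^-4
  D: (16157/27049)²·(1−196/16157)·1.1/196 = 0.0019781308
  A: (803/27049)²·(1−101/803)·0.8114/101 = 6.1896182 × 10^-6
  → Var(ȳ_str) = 0.0027111844.
Var(ȳ_srs) = (1 − 944/27049)·2.211/944 = 0.0022604205.
deff = 0.0027111844 / 0.0022604205 = 1.1994.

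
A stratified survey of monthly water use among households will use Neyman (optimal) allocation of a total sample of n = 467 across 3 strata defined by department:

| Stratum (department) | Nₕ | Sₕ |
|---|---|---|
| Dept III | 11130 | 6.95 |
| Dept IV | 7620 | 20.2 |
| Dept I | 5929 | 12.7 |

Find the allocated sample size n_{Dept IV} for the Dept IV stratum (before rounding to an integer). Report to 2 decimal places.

Neyman allocation: nₕ = n·NₕSₕ / Σⱼ NⱼSⱼ.
Σ NⱼSⱼ = 11130·6.95 + 7620·20.2 + 5929·12.7 = 306575.8.
n_{Dept IV} = 467·7620·20.2 / 306575.8 = 234.47.

234.47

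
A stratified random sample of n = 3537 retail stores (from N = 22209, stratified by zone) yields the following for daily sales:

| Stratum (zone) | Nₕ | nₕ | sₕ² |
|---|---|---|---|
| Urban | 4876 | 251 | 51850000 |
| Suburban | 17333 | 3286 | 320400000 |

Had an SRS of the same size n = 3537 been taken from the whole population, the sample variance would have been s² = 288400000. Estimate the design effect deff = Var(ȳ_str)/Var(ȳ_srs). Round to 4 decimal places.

0.8399

Var(ȳ_str) = Σ Wₕ²(1−fₕ)sₕ²/nₕ with Wₕ = Nₕ/22209:
  Urban: (4876/22209)²·(1−251/4876)·51850000/251 = 9444.7935
  Suburban: (17333/22209)²·(1−3286/17333)·320400000/3286 = 48130.931
  → Var(ȳ_str) = 57575.725.
Var(ȳ_srs) = (1 − 3537/22209)·288400000/3537 = 68552.3.
deff = 57575.725 / 68552.3 = 0.8399.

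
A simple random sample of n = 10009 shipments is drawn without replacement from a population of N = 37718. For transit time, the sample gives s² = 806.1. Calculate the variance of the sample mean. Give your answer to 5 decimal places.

Under SRS without replacement, Var(ȳ) = (1 − f)·s²/n with f = n/N = 10009/37718 = 0.26536402.
Var(ȳ) = (1 − 0.26536402)·806.1/10009 = 0.73463598·0.080537516 = 0.059165757.

0.05917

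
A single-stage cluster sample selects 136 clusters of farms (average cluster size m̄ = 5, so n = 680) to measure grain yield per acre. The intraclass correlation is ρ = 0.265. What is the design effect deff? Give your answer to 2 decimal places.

2.06

deff = 1 + (5 − 1)·0.265 = 1 + 1.06 = 2.06.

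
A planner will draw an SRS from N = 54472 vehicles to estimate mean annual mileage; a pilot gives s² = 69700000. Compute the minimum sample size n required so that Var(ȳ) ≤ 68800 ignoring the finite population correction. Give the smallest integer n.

1014

Without fpc, n₀ = s²/D = 69700000/68800 = 1013.0814.
Rounding up, n = 1014.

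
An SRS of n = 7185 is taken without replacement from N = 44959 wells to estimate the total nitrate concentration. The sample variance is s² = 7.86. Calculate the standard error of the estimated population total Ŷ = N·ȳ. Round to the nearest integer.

Var(Ŷ) = N²·Var(ȳ) = N²·(1 − n/N)·s²/n.
f = 7185/44959 = 0.15981227; Var(ȳ) = 0.84018773·7.86/7185 = 9.1911977 × 10^-4.
Var(Ŷ) = 44959² · (9.1911977 × 10^-4) = 1.8578275 × 10^6.
SE(Ŷ) = √(1.8578275 × 10^6) = 1363.

1363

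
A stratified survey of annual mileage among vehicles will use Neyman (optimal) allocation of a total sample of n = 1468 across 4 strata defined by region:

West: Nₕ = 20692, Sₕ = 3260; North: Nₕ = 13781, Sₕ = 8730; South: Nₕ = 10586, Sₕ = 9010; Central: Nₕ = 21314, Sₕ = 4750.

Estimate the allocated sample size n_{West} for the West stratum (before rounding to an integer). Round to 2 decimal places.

Neyman allocation: nₕ = n·NₕSₕ / Σⱼ NⱼSⱼ.
Σ NⱼSⱼ = 20692·3260 + 13781·8730 + 10586·9010 + 21314·4750 = 3.8438541 × 10^8.
n_{West} = 1468·20692·3260 / (3.8438541 × 10^8) = 257.62.

257.62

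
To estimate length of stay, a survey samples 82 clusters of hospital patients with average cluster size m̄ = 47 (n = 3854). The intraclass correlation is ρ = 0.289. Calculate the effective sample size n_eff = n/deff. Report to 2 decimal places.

269.62

deff = 1 + (47 − 1)·0.289 = 1 + 13.294 = 14.294.
n_eff = 3854 / 14.294 = 269.62.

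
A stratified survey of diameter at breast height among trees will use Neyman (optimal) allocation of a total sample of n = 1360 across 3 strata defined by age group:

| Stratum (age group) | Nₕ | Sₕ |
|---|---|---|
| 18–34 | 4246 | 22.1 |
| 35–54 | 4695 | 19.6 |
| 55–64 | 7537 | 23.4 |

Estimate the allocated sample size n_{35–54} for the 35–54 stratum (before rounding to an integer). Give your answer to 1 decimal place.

345.5

Neyman allocation: nₕ = n·NₕSₕ / Σⱼ NⱼSⱼ.
Σ NⱼSⱼ = 4246·22.1 + 4695·19.6 + 7537·23.4 = 362224.4.
n_{35–54} = 1360·4695·19.6 / 362224.4 = 345.5.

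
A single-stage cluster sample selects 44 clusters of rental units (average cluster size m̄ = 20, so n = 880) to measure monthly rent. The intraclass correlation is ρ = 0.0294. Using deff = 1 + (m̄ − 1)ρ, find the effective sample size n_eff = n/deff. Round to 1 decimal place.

deff = 1 + (20 − 1)·0.0294 = 1 + 0.5586 = 1.5586.
n_eff = 880 / 1.5586 = 564.6.

564.6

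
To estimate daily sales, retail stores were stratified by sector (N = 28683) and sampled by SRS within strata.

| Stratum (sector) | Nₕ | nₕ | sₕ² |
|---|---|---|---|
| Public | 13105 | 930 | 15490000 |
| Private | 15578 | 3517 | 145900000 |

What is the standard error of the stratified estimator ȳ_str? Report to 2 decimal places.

Var(ȳ_str) = Σₕ Wₕ²(1 − fₕ)sₕ²/nₕ with Wₕ = Nₕ/N, N = 28683.
Public: Wₕ = 0.45689084; term = 0.45689084²·(1 − 0.07096528)·15490000/930 = 3230.1695.
Private: Wₕ = 0.54310916; term = 0.54310916²·(1 − 0.22576711)·145900000/3517 = 9473.9.
Sum = 12704.07.
SE = √(12704.07) = 112.71.

112.71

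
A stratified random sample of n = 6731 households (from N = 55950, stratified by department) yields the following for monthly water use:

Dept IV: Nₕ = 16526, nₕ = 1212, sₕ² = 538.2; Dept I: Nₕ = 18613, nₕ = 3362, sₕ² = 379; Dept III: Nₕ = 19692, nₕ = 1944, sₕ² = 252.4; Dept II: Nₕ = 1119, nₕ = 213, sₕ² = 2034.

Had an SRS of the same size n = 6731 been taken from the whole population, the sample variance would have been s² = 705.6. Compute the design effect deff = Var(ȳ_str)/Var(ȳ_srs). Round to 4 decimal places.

Var(ȳ_str) = Σ Wₕ²(1−fₕ)sₕ²/nₕ with Wₕ = Nₕ/55950:
  Dept IV: (16526/55950)²·(1−1212/16526)·538.2/1212 = 0.035900234
  Dept I: (18613/55950)²·(1−3362/18613)·379/3362 = 0.010222474
  Dept III: (19692/55950)²·(1−1944/19692)·252.4/1944 = 0.014495465
  Dept II: (1119/55950)²·(1−213/1119)·2034/213 = 0.0030926406
  → Var(ȳ_str) = 0.063710814.
Var(ȳ_srs) = (1 − 6731/55950)·705.6/6731 = 0.092217146.
deff = 0.063710814 / 0.092217146 = 0.6909.

0.6909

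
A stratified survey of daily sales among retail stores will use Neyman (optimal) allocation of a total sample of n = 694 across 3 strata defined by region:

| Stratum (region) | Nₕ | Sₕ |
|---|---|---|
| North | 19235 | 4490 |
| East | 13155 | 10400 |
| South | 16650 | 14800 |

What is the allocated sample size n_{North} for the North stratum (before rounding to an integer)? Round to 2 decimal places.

127.64

Neyman allocation: nₕ = n·NₕSₕ / Σⱼ NⱼSⱼ.
Σ NⱼSⱼ = 19235·4490 + 13155·10400 + 16650·14800 = 4.6959715 × 10^8.
n_{North} = 694·19235·4490 / (4.6959715 × 10^8) = 127.64.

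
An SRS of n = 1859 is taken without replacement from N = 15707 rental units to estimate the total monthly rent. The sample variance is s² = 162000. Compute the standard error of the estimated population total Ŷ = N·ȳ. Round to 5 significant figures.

Var(Ŷ) = N²·Var(ȳ) = N²·(1 − n/N)·s²/n.
f = 1859/15707 = 0.11835487; Var(ȳ) = 0.88164513·162000/1859 = 76.829753.
Var(Ŷ) = 15707² · 76.829753 = 1.8954657 × 10^10.
SE(Ŷ) = √(1.8954657 × 10^10) = 137680.

137680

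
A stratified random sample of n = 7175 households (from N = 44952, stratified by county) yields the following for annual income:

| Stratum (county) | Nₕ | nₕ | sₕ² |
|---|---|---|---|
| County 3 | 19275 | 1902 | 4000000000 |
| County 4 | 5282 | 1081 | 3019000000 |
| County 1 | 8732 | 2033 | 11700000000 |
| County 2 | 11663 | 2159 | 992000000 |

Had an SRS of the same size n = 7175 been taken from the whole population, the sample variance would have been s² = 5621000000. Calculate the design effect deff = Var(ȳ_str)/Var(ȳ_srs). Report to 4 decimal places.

0.8673

Var(ȳ_str) = Σ Wₕ²(1−fₕ)sₕ²/nₕ with Wₕ = Nₕ/44952:
  County 3: (19275/44952)²·(1−1902/19275)·4000000000/1902 = 348514.34
  County 4: (5282/44952)²·(1−1081/5282)·3019000000/1081 = 30668.353
  County 1: (8732/44952)²·(1−2033/8732)·11700000000/2033 = 166599.67
  County 2: (11663/44952)²·(1−2159/11663)·992000000/2159 = 25204.477
  → Var(ȳ_str) = 570986.84.
Var(ȳ_srs) = (1 − 7175/44952)·5621000000/7175 = 658370.14.
deff = 570986.84 / 658370.14 = 0.8673.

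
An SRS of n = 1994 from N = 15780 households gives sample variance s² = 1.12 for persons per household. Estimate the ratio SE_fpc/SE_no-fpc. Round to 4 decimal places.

0.9347

f = n/N = 1994/15780 = 0.12636248.
SE_no-fpc = √(s²/n) = 0.023699896; SE_fpc = √((1−f)s²/n) = 0.022151956.
Ratio = √(1−f) = 0.93468578.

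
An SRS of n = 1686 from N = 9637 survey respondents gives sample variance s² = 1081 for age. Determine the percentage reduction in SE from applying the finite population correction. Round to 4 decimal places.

9.1678

f = n/N = 1686/9637 = 0.17495071.
SE_no-fpc = √(s²/n) = 0.80072624; SE_fpc = √((1−f)s²/n) = 0.72731745.
Ratio = √(1−f) = 0.90832224. Reduction = 100·(1 − 0.90832224) = 9.1678%.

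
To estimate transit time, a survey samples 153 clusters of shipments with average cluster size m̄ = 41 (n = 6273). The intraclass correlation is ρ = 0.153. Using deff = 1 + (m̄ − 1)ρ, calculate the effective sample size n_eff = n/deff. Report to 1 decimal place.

deff = 1 + (41 − 1)·0.153 = 1 + 6.12 = 7.12.
n_eff = 6273 / 7.12 = 881.0.

881.0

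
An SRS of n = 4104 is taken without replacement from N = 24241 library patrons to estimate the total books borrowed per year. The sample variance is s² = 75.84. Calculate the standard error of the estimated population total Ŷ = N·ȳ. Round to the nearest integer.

Var(Ŷ) = N²·Var(ȳ) = N²·(1 − n/N)·s²/n.
f = 4104/24241 = 0.16929995; Var(ȳ) = 0.83070005·75.84/4104 = 0.015350948.
Var(Ŷ) = 24241² · 0.015350948 = 9.0206174 × 10^6.
SE(Ŷ) = √(9.0206174 × 10^6) = 3003.

3003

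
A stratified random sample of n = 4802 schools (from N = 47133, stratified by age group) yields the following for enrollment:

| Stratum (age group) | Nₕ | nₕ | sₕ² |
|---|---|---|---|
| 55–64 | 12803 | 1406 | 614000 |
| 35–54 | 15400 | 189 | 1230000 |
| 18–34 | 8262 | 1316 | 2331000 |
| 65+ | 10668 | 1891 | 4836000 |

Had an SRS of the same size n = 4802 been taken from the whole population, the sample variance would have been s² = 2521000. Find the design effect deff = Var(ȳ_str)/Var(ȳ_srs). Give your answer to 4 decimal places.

Var(ȳ_str) = Σ Wₕ²(1−fₕ)sₕ²/nₕ with Wₕ = Nₕ/47133:
  55–64: (12803/47133)²·(1−1406/12803)·614000/1406 = 28.6837
  35–54: (15400/47133)²·(1−189/15400)·1230000/189 = 686.23305
  18–34: (8262/47133)²·(1−1316/8262)·2331000/1316 = 45.756857
  65+: (10668/47133)²·(1−1891/10668)·4836000/1891 = 107.78882
  → Var(ȳ_str) = 868.46243.
Var(ȳ_srs) = (1 − 4802/47133)·2521000/4802 = 471.50265.
deff = 868.46243 / 471.50265 = 1.8419.

1.8419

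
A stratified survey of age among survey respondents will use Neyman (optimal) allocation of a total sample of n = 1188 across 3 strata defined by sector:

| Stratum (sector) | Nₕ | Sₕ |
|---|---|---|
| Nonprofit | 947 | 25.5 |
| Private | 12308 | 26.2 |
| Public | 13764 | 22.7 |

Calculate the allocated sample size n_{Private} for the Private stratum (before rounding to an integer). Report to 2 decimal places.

581.27

Neyman allocation: nₕ = n·NₕSₕ / Σⱼ NⱼSⱼ.
Σ NⱼSⱼ = 947·25.5 + 12308·26.2 + 13764·22.7 = 659060.9.
n_{Private} = 1188·12308·26.2 / 659060.9 = 581.27.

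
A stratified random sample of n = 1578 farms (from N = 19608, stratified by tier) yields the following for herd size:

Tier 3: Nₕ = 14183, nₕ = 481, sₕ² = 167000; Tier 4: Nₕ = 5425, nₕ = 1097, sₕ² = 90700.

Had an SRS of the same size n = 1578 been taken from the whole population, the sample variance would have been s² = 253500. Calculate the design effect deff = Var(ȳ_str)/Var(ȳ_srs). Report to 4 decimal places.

Var(ȳ_str) = Σ Wₕ²(1−fₕ)sₕ²/nₕ with Wₕ = Nₕ/19608:
  Tier 3: (14183/19608)²·(1−481/14183)·167000/481 = 175.49181
  Tier 4: (5425/19608)²·(1−1097/5425)·90700/1097 = 5.0491824
  → Var(ȳ_str) = 180.54099.
Var(ȳ_srs) = (1 − 1578/19608)·253500/1578 = 147.71799.
deff = 180.54099 / 147.71799 = 1.2222.

1.2222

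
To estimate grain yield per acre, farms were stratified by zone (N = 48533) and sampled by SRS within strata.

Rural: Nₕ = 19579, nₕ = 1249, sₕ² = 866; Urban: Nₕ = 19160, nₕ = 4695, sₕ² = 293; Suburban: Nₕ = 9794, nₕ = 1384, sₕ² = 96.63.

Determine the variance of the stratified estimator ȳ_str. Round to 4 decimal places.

0.1154

Var(ȳ_str) = Σₕ Wₕ²(1 − fₕ)sₕ²/nₕ with Wₕ = Nₕ/N, N = 48533.
Rural: Wₕ = 0.40341623; term = 0.40341623²·(1 − 0.06379284)·866/1249 = 0.1056414.
Urban: Wₕ = 0.39478293; term = 0.39478293²·(1 − 0.24504175)·293/4695 = 0.0073429689.
Suburban: Wₕ = 0.20180084; term = 0.20180084²·(1 − 0.14131101)·96.63/1384 = 0.0024415055.
Sum = 0.11542587.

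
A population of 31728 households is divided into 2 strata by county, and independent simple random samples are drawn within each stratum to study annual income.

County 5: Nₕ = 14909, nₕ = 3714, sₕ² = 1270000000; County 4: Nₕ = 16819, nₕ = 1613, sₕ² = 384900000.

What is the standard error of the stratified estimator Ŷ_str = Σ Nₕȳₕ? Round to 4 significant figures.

Var(Ŷ_str) = Σₕ Nₕ²(1 − fₕ)sₕ²/nₕ.
County 5: 14909²·(1 − 3714/14909)·1270000000/3714 = 5.7073491 × 10^13.
County 4: 16819²·(1 − 1613/16819)·384900000/1613 = 6.1027939 × 10^13.
Sum = 1.1810143 × 10^14.
SE = √(1.1810143 × 10^14) = 1.087 × 10^7.

1.087 × 10^7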